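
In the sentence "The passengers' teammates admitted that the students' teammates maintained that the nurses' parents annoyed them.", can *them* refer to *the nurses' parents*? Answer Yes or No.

No

*them* is a pronoun; Principle B requires it to be free in its binding domain — the clause headed by 'annoyed'.
— the nurses' parents: subject of the clause headed by 'annoyed'; c-commands the pronoun within its binding domain — blocked (Principle B).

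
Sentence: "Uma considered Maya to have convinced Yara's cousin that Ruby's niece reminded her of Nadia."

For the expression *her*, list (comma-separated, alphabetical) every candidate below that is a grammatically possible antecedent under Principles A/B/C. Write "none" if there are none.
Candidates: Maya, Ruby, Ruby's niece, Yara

*her* is a pronoun; Principle B requires it to be free in its binding domain — the clause headed by 'reminded'.
— Maya: subject of the clause headed by 'convinced'; c-commands the pronoun but lies outside its binding domain — allowed.
— Ruby: possessor inside the subject DP of the clause headed by 'reminded'; does not c-command the pronoun — Principle B does not apply; allowed.
— Ruby's niece: subject of the clause headed by 'reminded'; c-commands the pronoun within its binding domain — blocked (Principle B).
— Yara: possessor inside the object DP of the clause headed by 'convinced'; does not c-command the pronoun — Principle B does not apply; allowed.

Maya, Ruby, Yara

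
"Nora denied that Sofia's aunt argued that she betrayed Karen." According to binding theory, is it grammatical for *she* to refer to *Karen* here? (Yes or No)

*Karen* is an R-expression; Principle C requires it to be free (not bound by any c-commanding expression).
— she: subject of the clause headed by 'betrayed'; the pronoun c-commands the R-expression — coreference blocked (Principle C).

No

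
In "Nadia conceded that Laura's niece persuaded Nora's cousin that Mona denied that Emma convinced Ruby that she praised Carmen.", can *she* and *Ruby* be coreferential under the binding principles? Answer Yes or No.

Yes

*Ruby* is an R-expression; Principle C requires it to be free (not bound by any c-commanding expression).
— she: subject of the clause headed by 'praised'; the pronoun does not c-command the R-expression — coreference allowed.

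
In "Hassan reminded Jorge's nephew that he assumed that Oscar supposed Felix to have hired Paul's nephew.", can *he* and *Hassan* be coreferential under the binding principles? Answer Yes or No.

Yes

*Hassan* is an R-expression; Principle C requires it to be free (not bound by any c-commanding expression).
— he: subject of the clause headed by 'assumed'; the pronoun does not c-command the R-expression — coreference allowed.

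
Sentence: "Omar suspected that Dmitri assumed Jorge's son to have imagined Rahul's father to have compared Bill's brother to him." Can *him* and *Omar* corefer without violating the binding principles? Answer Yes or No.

Yes

*Omar* is an R-expression; Principle C requires it to be free (not bound by any c-commanding expression).
— him: second object of the clause headed by 'compared'; the pronoun does not c-command the R-expression — coreference allowed.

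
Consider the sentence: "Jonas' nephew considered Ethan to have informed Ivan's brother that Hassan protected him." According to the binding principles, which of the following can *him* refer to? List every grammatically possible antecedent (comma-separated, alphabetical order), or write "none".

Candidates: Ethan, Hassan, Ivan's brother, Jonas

Ethan, Ivan's brother, Jonas

*him* is a pronoun; Principle B requires it to be free in its binding domain — the clause headed by 'protected'.
— Ethan: subject of the clause headed by 'informed'; c-commands the pronoun but lies outside its binding domain — allowed.
— Hassan: subject of the clause headed by 'protected'; c-commands the pronoun within its binding domain — blocked (Principle B).
— Ivan's brother: object of the clause headed by 'informed'; c-commands the pronoun but lies outside its binding domain — allowed.
— Jonas: possessor inside the subject DP of the matrix clause; does not c-command the pronoun — Principle B does not apply; allowed.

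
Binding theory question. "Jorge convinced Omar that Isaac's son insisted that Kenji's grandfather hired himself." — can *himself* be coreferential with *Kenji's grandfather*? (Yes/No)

Yes

*himself* is a reflexive; Principle A requires it to be bound within its binding domain — the clause headed by 'hired'.
— Kenji's grandfather: subject of the clause headed by 'hired'; c-commands the reflexive within its binding domain — allowed (Principle A).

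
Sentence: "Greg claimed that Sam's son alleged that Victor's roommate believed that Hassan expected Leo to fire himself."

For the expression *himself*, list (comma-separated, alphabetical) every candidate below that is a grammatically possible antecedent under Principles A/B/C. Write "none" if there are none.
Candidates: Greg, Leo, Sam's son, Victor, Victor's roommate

Leo

*himself* is a reflexive; Principle A requires it to be bound within its binding domain — the clause headed by 'fire'.
— Greg: subject of the matrix clause; c-commands the reflexive but lies outside its binding domain — cannot bind it (Principle A).
— Leo: subject of the clause headed by 'fire'; c-commands the reflexive within its binding domain — allowed (Principle A).
— Sam's son: subject of the clause headed by 'alleged'; c-commands the reflexive but lies outside its binding domain — cannot bind it (Principle A).
— Victor: possessor inside the subject DP of the clause headed by 'believed'; does not c-command the reflexive — cannot bind it (Principle A).
— Victor's roommate: subject of the clause headed by 'believed'; c-commands the reflexive but lies outside its binding domain — cannot bind it (Principle A).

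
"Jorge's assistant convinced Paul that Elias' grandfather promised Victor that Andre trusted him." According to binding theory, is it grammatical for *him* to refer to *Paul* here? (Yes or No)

Yes

*Paul* is an R-expression; Principle C requires it to be free (not bound by any c-commanding expression).
— him: object of the clause headed by 'trusted'; the pronoun does not c-command the R-expression — coreference allowed.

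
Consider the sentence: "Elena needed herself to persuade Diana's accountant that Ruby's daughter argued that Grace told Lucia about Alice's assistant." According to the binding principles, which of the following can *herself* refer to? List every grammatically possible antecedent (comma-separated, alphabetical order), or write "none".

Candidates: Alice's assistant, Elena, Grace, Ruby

Elena

*herself* is a reflexive; Principle A requires it to be bound within its binding domain — the matrix clause.
— Alice's assistant: second object of the clause headed by 'told'; does not c-command the reflexive — cannot bind it (Principle A).
— Elena: subject of the matrix clause; c-commands the reflexive within its binding domain — allowed (Principle A).
— Grace: subject of the clause headed by 'told'; does not c-command the reflexive — cannot bind it (Principle A).
— Ruby: possessor inside the subject DP of the clause headed by 'argued'; does not c-command the reflexive — cannot bind it (Principle A).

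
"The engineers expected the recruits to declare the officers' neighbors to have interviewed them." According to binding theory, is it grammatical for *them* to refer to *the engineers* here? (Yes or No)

Yes

*the engineers* is an R-expression; Principle C requires it to be free (not bound by any c-commanding expression).
— them: object of the clause headed by 'interviewed'; the pronoun does not c-command the R-expression — coreference allowed.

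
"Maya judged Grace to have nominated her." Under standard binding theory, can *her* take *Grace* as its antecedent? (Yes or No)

*her* is a pronoun; Principle B requires it to be free in its binding domain — the clause headed by 'nominated'.
— Grace: subject of the clause headed by 'nominated'; c-commands the pronoun within its binding domain — blocked (Principle B).

No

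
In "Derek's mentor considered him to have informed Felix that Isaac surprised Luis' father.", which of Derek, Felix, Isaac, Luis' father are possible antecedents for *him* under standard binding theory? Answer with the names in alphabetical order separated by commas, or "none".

*him* is a pronoun; Principle B requires it to be free in its binding domain — the matrix clause.
— Derek: possessor inside the subject DP of the matrix clause; does not c-command the pronoun — Principle B does not apply; allowed.
— Felix: object of the clause headed by 'informed'; is c-commanded by the pronoun; coreference would bind this R-expression — blocked (Principle C).
— Isaac: subject of the clause headed by 'surprised'; is c-commanded by the pronoun; coreference would bind this R-expression — blocked (Principle C).
— Luis' father: object of the clause headed by 'surprised'; is c-commanded by the pronoun; coreference would bind this R-expression — blocked (Principle C).

Derek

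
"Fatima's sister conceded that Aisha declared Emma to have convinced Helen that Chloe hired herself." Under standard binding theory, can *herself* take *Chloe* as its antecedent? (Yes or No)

*herself* is a reflexive; Principle A requires it to be bound within its binding domain — the clause headed by 'hired'.
— Chloe: subject of the clause headed by 'hired'; c-commands the reflexive within its binding domain — allowed (Principle A).

Yes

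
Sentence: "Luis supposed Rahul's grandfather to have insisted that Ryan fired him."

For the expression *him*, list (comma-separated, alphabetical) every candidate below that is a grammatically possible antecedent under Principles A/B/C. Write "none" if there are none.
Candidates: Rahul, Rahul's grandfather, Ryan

Rahul, Rahul's grandfather

*him* is a pronoun; Principle B requires it to be free in its binding domain — the clause headed by 'fired'.
— Rahul: possessor inside the subject DP of the clause headed by 'insisted'; does not c-command the pronoun — Principle B does not apply; allowed.
— Rahul's grandfather: subject of the clause headed by 'insisted'; c-commands the pronoun but lies outside its binding domain — allowed.
— Ryan: subject of the clause headed by 'fired'; c-commands the pronoun within its binding domain — blocked (Principle B).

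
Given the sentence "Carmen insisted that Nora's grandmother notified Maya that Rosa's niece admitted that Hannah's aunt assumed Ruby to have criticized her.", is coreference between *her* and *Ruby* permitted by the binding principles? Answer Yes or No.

*her* is a pronoun; Principle B requires it to be free in its binding domain — the clause headed by 'criticized'.
— Ruby: subject of the clause headed by 'criticized'; c-commands the pronoun within its binding domain — blocked (Principle B).

No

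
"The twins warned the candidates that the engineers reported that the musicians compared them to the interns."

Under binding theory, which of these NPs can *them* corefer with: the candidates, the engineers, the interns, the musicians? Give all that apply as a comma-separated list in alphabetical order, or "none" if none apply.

*them* is a pronoun; Principle B requires it to be free in its binding domain — the clause headed by 'compared'.
— the candidates: object of the matrix clause; c-commands the pronoun but lies outside its binding domain — allowed.
— the engineers: subject of the clause headed by 'reported'; c-commands the pronoun but lies outside its binding domain — allowed.
— the interns: second object of the clause headed by 'compared'; is c-commanded by the pronoun; coreference would bind this R-expression — blocked (Principle C).
— the musicians: subject of the clause headed by 'compared'; c-commands the pronoun within its binding domain — blocked (Principle B).

the candidates, the engineers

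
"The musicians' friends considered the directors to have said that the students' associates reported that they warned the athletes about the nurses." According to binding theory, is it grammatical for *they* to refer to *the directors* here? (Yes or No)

Yes

*the directors* is an R-expression; Principle C requires it to be free (not bound by any c-commanding expression).
— they: subject of the clause headed by 'warned'; the pronoun does not c-command the R-expression — coreference allowed.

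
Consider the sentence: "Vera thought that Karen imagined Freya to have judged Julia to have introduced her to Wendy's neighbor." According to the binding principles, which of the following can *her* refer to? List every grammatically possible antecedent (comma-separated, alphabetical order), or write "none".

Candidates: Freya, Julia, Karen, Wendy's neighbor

Freya, Karen

*her* is a pronoun; Principle B requires it to be free in its binding domain — the clause headed by 'introduced'.
— Freya: subject of the clause headed by 'judged'; c-commands the pronoun but lies outside its binding domain — allowed.
— Julia: subject of the clause headed by 'introduced'; c-commands the pronoun within its binding domain — blocked (Principle B).
— Karen: subject of the clause headed by 'imagined'; c-commands the pronoun but lies outside its binding domain — allowed.
— Wendy's neighbor: second object of the clause headed by 'introduced'; is c-commanded by the pronoun; coreference would bind this R-expression — blocked (Principle C).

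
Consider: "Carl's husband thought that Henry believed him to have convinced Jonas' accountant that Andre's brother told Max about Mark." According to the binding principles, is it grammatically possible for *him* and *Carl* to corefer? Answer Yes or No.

*him* is a pronoun; Principle B requires it to be free in its binding domain — the clause headed by 'believed'.
— Carl: possessor inside the subject DP of the matrix clause; does not c-command the pronoun — Principle B does not apply; allowed.

Yes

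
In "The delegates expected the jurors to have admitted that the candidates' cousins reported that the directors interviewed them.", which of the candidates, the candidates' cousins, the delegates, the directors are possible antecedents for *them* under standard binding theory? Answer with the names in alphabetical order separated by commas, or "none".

*them* is a pronoun; Principle B requires it to be free in its binding domain — the clause headed by 'interviewed'.
— the candidates: possessor inside the subject DP of the clause headed by 'reported'; does not c-command the pronoun — Principle B does not apply; allowed.
— the candidates' cousins: subject of the clause headed by 'reported'; c-commands the pronoun but lies outside its binding domain — allowed.
— the delegates: subject of the matrix clause; c-commands the pronoun but lies outside its binding domain — allowed.
— the directors: subject of the clause headed by 'interviewed'; c-commands the pronoun within its binding domain — blocked (Principle B).

the candidates, the candidates' cousins, the delegates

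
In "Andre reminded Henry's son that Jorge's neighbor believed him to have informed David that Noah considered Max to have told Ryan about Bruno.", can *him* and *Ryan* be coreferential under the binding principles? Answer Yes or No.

*Ryan* is an R-expression; Principle C requires it to be free (not bound by any c-commanding expression).
— him: subject of the clause headed by 'informed'; the pronoun c-commands the R-expression — coreference blocked (Principle C).

No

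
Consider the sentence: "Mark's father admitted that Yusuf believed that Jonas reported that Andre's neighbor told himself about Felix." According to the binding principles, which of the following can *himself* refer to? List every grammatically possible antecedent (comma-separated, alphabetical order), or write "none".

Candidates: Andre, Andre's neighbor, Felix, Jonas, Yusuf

Andre's neighbor

*himself* is a reflexive; Principle A requires it to be bound within its binding domain — the clause headed by 'told'.
— Andre: possessor inside the subject DP of the clause headed by 'told'; does not c-command the reflexive — cannot bind it (Principle A).
— Andre's neighbor: subject of the clause headed by 'told'; c-commands the reflexive within its binding domain — allowed (Principle A).
— Felix: second object of the clause headed by 'told'; does not c-command the reflexive — cannot bind it (Principle A).
— Jonas: subject of the clause headed by 'reported'; c-commands the reflexive but lies outside its binding domain — cannot bind it (Principle A).
— Yusuf: subject of the clause headed by 'believed'; c-commands the reflexive but lies outside its binding domain — cannot bind it (Principle A).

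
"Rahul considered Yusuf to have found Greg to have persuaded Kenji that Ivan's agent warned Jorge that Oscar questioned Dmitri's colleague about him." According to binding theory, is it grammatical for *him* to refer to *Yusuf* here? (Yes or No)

*Yusuf* is an R-expression; Principle C requires it to be free (not bound by any c-commanding expression).
— him: second object of the clause headed by 'questioned'; the pronoun does not c-command the R-expression — coreference allowed.

Yes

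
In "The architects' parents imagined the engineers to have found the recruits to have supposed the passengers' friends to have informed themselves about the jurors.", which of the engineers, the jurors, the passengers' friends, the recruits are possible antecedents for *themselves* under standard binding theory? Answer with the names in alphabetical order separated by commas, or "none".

the passengers' friends

*themselves* is a reflexive; Principle A requires it to be bound within its binding domain — the clause headed by 'informed'.
— the engineers: subject of the clause headed by 'found'; c-commands the reflexive but lies outside its binding domain — cannot bind it (Principle A).
— the jurors: second object of the clause headed by 'informed'; does not c-command the reflexive — cannot bind it (Principle A).
— the passengers' friends: subject of the clause headed by 'informed'; c-commands the reflexive within its binding domain — allowed (Principle A).
— the recruits: subject of the clause headed by 'supposed'; c-commands the reflexive but lies outside its binding domain — cannot bind it (Principle A).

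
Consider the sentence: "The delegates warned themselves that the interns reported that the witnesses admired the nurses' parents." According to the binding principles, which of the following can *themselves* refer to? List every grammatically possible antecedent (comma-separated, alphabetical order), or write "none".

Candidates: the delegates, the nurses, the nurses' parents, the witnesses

*themselves* is a reflexive; Principle A requires it to be bound within its binding domain — the matrix clause.
— the delegates: subject of the matrix clause; c-commands the reflexive within its binding domain — allowed (Principle A).
— the nurses: possessor inside the object DP of the clause headed by 'admired'; does not c-command the reflexive — cannot bind it (Principle A).
— the nurses' parents: object of the clause headed by 'admired'; does not c-command the reflexive — cannot bind it (Principle A).
— the witnesses: subject of the clause headed by 'admired'; does not c-command the reflexive — cannot bind it (Principle A).

the delegates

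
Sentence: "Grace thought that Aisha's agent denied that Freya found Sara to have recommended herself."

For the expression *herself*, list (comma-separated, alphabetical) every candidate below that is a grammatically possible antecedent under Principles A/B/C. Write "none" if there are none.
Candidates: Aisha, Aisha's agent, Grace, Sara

Sara

*herself* is a reflexive; Principle A requires it to be bound within its binding domain — the clause headed by 'recommended'.
— Aisha: possessor inside the subject DP of the clause headed by 'denied'; does not c-command the reflexive — cannot bind it (Principle A).
— Aisha's agent: subject of the clause headed by 'denied'; c-commands the reflexive but lies outside its binding domain — cannot bind it (Principle A).
— Grace: subject of the matrix clause; c-commands the reflexive but lies outside its binding domain — cannot bind it (Principle A).
— Sara: subject of the clause headed by 'recommended'; c-commands the reflexive within its binding domain — allowed (Principle A).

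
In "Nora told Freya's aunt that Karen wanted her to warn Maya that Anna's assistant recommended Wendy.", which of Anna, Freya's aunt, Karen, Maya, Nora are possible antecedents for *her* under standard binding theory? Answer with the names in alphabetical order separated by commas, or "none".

*her* is a pronoun; Principle B requires it to be free in its binding domain — the clause headed by 'wanted'.
— Anna: possessor inside the subject DP of the clause headed by 'recommended'; is c-commanded by the pronoun; coreference would bind this R-expression — blocked (Principle C).
— Freya's aunt: object of the matrix clause; c-commands the pronoun but lies outside its binding domain — allowed.
— Karen: subject of the clause headed by 'wanted'; c-commands the pronoun within its binding domain — blocked (Principle B).
— Maya: object of the clause headed by 'warn'; is c-commanded by the pronoun; coreference would bind this R-expression — blocked (Principle C).
— Nora: subject of the matrix clause; c-commands the pronoun but lies outside its binding domain — allowed.

Freya's aunt, Nora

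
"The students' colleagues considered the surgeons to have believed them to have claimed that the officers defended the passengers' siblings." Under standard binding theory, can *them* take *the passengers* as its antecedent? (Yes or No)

No

*them* is a pronoun; Principle B requires it to be free in its binding domain — the clause headed by 'believed'.
— the passengers: possessor inside the object DP of the clause headed by 'defended'; is c-commanded by the pronoun; coreference would bind this R-expression — blocked (Principle C).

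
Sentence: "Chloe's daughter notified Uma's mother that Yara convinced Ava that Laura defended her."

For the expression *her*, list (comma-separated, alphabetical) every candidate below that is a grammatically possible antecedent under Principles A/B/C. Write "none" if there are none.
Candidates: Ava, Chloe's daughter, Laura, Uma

Ava, Chloe's daughter, Uma

*her* is a pronoun; Principle B requires it to be free in its binding domain — the clause headed by 'defended'.
— Ava: object of the clause headed by 'convinced'; c-commands the pronoun but lies outside its binding domain — allowed.
— Chloe's daughter: subject of the matrix clause; c-commands the pronoun but lies outside its binding domain — allowed.
— Laura: subject of the clause headed by 'defended'; c-commands the pronoun within its binding domain — blocked (Principle B).
— Uma: possessor inside the object DP of the matrix clause; does not c-command the pronoun — Principle B does not apply; allowed.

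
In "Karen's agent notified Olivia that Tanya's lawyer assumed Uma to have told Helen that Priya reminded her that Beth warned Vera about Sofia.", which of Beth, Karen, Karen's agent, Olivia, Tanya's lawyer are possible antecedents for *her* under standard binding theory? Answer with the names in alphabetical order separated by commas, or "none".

Karen, Karen's agent, Olivia, Tanya's lawyer

*her* is a pronoun; Principle B requires it to be free in its binding domain — the clause headed by 'reminded'.
— Beth: subject of the clause headed by 'warned'; is c-commanded by the pronoun; coreference would bind this R-expression — blocked (Principle C).
— Karen: possessor inside the subject DP of the matrix clause; does not c-command the pronoun — Principle B does not apply; allowed.
— Karen's agent: subject of the matrix clause; c-commands the pronoun but lies outside its binding domain — allowed.
— Olivia: object of the matrix clause; c-commands the pronoun but lies outside its binding domain — allowed.
— Tanya's lawyer: subject of the clause headed by 'assumed'; c-commands the pronoun but lies outside its binding domain — allowed.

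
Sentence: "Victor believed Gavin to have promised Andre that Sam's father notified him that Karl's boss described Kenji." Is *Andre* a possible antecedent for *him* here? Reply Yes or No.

*him* is a pronoun; Principle B requires it to be free in its binding domain — the clause headed by 'notified'.
— Andre: object of the clause headed by 'promised'; c-commands the pronoun but lies outside its binding domain — allowed.

Yes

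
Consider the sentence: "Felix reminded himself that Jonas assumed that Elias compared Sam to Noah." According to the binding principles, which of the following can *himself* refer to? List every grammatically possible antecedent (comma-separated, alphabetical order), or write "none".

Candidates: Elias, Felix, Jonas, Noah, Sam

*himself* is a reflexive; Principle A requires it to be bound within its binding domain — the matrix clause.
— Elias: subject of the clause headed by 'compared'; does not c-command the reflexive — cannot bind it (Principle A).
— Felix: subject of the matrix clause; c-commands the reflexive within its binding domain — allowed (Principle A).
— Jonas: subject of the clause headed by 'assumed'; does not c-command the reflexive — cannot bind it (Principle A).
— Noah: second object of the clause headed by 'compared'; does not c-command the reflexive — cannot bind it (Principle A).
— Sam: object of the clause headed by 'compared'; does not c-command the reflexive — cannot bind it (Principle A).

Felix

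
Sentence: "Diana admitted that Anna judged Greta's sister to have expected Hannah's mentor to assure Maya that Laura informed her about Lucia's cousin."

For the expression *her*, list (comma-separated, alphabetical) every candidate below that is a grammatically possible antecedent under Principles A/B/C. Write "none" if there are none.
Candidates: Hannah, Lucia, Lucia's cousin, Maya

Hannah, Maya

*her* is a pronoun; Principle B requires it to be free in its binding domain — the clause headed by 'informed'.
— Hannah: possessor inside the subject DP of the clause headed by 'assure'; does not c-command the pronoun — Principle B does not apply; allowed.
— Lucia: possessor inside the second object DP of the clause headed by 'informed'; is c-commanded by the pronoun; coreference would bind this R-expression — blocked (Principle C).
— Lucia's cousin: second object of the clause headed by 'informed'; is c-commanded by the pronoun; coreference would bind this R-expression — blocked (Principle C).
— Maya: object of the clause headed by 'assure'; c-commands the pronoun but lies outside its binding domain — allowed.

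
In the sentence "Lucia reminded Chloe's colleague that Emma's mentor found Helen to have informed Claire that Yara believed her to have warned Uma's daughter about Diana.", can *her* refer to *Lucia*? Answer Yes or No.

*her* is a pronoun; Principle B requires it to be free in its binding domain — the clause headed by 'believed'.
— Lucia: subject of the matrix clause; c-commands the pronoun but lies outside its binding domain — allowed.

Yes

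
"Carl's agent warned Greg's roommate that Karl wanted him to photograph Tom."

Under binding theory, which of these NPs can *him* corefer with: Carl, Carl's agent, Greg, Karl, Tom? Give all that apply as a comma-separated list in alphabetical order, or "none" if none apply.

Carl, Carl's agent, Greg

*him* is a pronoun; Principle B requires it to be free in its binding domain — the clause headed by 'wanted'.
— Carl: possessor inside the subject DP of the matrix clause; does not c-command the pronoun — Principle B does not apply; allowed.
— Carl's agent: subject of the matrix clause; c-commands the pronoun but lies outside its binding domain — allowed.
— Greg: possessor inside the object DP of the matrix clause; does not c-command the pronoun — Principle B does not apply; allowed.
— Karl: subject of the clause headed by 'wanted'; c-commands the pronoun within its binding domain — blocked (Principle B).
— Tom: object of the clause headed by 'photograph'; is c-commanded by the pronoun; coreference would bind this R-expression — blocked (Principle C).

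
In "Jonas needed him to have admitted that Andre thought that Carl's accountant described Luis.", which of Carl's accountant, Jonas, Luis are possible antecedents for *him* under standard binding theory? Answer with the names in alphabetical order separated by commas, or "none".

*him* is a pronoun; Principle B requires it to be free in its binding domain — the matrix clause.
— Carl's accountant: subject of the clause headed by 'described'; is c-commanded by the pronoun; coreference would bind this R-expression — blocked (Principle C).
— Jonas: subject of the matrix clause; c-commands the pronoun within its binding domain — blocked (Principle B).
— Luis: object of the clause headed by 'described'; is c-commanded by the pronoun; coreference would bind this R-expression — blocked (Principle C).

none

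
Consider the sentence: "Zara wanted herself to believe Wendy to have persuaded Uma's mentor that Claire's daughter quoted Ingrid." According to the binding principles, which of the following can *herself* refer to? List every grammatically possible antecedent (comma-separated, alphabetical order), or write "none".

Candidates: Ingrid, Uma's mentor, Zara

Zara

*herself* is a reflexive; Principle A requires it to be bound within its binding domain — the matrix clause.
— Ingrid: object of the clause headed by 'quoted'; does not c-command the reflexive — cannot bind it (Principle A).
— Uma's mentor: object of the clause headed by 'persuaded'; does not c-command the reflexive — cannot bind it (Principle A).
— Zara: subject of the matrix clause; c-commands the reflexive within its binding domain — allowed (Principle A).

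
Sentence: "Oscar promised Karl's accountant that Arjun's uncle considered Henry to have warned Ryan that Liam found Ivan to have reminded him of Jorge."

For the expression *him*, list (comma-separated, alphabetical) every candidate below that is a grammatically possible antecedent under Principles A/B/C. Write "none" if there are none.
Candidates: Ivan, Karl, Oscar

*him* is a pronoun; Principle B requires it to be free in its binding domain — the clause headed by 'reminded'.
— Ivan: subject of the clause headed by 'reminded'; c-commands the pronoun within its binding domain — blocked (Principle B).
— Karl: possessor inside the object DP of the matrix clause; does not c-command the pronoun — Principle B does not apply; allowed.
— Oscar: subject of the matrix clause; c-commands the pronoun but lies outside its binding domain — allowed.

Karl, Oscar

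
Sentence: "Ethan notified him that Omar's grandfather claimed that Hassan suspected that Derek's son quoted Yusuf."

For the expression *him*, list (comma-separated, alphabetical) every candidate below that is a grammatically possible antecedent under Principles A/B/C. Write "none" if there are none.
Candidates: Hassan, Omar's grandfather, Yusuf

*him* is a pronoun; Principle B requires it to be free in its binding domain — the matrix clause.
— Hassan: subject of the clause headed by 'suspected'; is c-commanded by the pronoun; coreference would bind this R-expression — blocked (Principle C).
— Omar's grandfather: subject of the clause headed by 'claimed'; is c-commanded by the pronoun; coreference would bind this R-expression — blocked (Principle C).
— Yusuf: object of the clause headed by 'quoted'; is c-commanded by the pronoun; coreference would bind this R-expression — blocked (Principle C).

none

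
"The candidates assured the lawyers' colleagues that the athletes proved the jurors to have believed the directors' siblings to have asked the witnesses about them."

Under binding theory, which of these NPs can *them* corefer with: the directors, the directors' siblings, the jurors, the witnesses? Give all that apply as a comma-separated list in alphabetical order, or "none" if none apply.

the directors, the jurors

*them* is a pronoun; Principle B requires it to be free in its binding domain — the clause headed by 'asked'.
— the directors: possessor inside the subject DP of the clause headed by 'asked'; does not c-command the pronoun — Principle B does not apply; allowed.
— the directors' siblings: subject of the clause headed by 'asked'; c-commands the pronoun within its binding domain — blocked (Principle B).
— the jurors: subject of the clause headed by 'believed'; c-commands the pronoun but lies outside its binding domain — allowed.
— the witnesses: object of the clause headed by 'asked'; c-commands the pronoun within its binding domain — blocked (Principle B).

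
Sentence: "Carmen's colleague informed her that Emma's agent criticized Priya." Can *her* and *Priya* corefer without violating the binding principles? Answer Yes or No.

No

*Priya* is an R-expression; Principle C requires it to be free (not bound by any c-commanding expression).
— her: object of the matrix clause; the pronoun c-commands the R-expression — coreference blocked (Principle C).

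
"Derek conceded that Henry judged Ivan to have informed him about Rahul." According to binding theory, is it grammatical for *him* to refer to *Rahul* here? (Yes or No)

*Rahul* is an R-expression; Principle C requires it to be free (not bound by any c-commanding expression).
— him: object of the clause headed by 'informed'; the pronoun c-commands the R-expression — coreference blocked (Principle C).

No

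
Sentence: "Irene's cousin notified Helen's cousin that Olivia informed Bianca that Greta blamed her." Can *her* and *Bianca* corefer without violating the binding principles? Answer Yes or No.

Yes

*Bianca* is an R-expression; Principle C requires it to be free (not bound by any c-commanding expression).
— her: object of the clause headed by 'blamed'; the pronoun does not c-command the R-expression — coreference allowed.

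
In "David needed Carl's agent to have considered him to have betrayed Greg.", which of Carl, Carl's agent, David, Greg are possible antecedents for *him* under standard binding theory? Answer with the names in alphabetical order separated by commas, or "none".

Carl, David

*him* is a pronoun; Principle B requires it to be free in its binding domain — the clause headed by 'considered'.
— Carl: possessor inside the subject DP of the clause headed by 'considered'; does not c-command the pronoun — Principle B does not apply; allowed.
— Carl's agent: subject of the clause headed by 'considered'; c-commands the pronoun within its binding domain — blocked (Principle B).
— David: subject of the matrix clause; c-commands the pronoun but lies outside its binding domain — allowed.
— Greg: object of the clause headed by 'betrayed'; is c-commanded by the pronoun; coreference would bind this R-expression — blocked (Principle C).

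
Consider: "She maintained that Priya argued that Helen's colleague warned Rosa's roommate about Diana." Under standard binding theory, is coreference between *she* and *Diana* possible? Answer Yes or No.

No

*Diana* is an R-expression; Principle C requires it to be free (not bound by any c-commanding expression).
— she: subject of the matrix clause; the pronoun c-commands the R-expression — coreference blocked (Principle C).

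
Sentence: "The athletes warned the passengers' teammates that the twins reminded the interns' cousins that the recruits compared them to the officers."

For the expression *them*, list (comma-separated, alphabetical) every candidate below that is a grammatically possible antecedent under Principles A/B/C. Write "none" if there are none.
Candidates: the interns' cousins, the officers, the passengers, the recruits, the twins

*them* is a pronoun; Principle B requires it to be free in its binding domain — the clause headed by 'compared'.
— the interns' cousins: object of the clause headed by 'reminded'; c-commands the pronoun but lies outside its binding domain — allowed.
— the officers: second object of the clause headed by 'compared'; is c-commanded by the pronoun; coreference would bind this R-expression — blocked (Principle C).
— the passengers: possessor inside the object DP of the matrix clause; does not c-command the pronoun — Principle B does not apply; allowed.
— the recruits: subject of the clause headed by 'compared'; c-commands the pronoun within its binding domain — blocked (Principle B).
— the twins: subject of the clause headed by 'reminded'; c-commands the pronoun but lies outside its binding domain — allowed.

the interns' cousins, the passengers, the twins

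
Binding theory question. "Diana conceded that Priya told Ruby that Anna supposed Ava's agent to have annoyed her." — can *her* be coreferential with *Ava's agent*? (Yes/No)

No

*her* is a pronoun; Principle B requires it to be free in its binding domain — the clause headed by 'annoyed'.
— Ava's agent: subject of the clause headed by 'annoyed'; c-commands the pronoun within its binding domain — blocked (Principle B).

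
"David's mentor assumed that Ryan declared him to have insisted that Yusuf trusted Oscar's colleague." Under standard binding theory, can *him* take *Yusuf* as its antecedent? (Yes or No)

*him* is a pronoun; Principle B requires it to be free in its binding domain — the clause headed by 'declared'.
— Yusuf: subject of the clause headed by 'trusted'; is c-commanded by the pronoun; coreference would bind this R-expression — blocked (Principle C).

No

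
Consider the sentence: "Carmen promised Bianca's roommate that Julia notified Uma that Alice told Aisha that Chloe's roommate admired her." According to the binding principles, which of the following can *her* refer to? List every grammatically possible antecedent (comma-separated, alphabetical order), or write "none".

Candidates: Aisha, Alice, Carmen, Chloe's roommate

*her* is a pronoun; Principle B requires it to be free in its binding domain — the clause headed by 'admired'.
— Aisha: object of the clause headed by 'told'; c-commands the pronoun but lies outside its binding domain — allowed.
— Alice: subject of the clause headed by 'told'; c-commands the pronoun but lies outside its binding domain — allowed.
— Carmen: subject of the matrix clause; c-commands the pronoun but lies outside its binding domain — allowed.
— Chloe's roommate: subject of the clause headed by 'admired'; c-commands the pronoun within its binding domain — blocked (Principle B).

Aisha, Alice, Carmen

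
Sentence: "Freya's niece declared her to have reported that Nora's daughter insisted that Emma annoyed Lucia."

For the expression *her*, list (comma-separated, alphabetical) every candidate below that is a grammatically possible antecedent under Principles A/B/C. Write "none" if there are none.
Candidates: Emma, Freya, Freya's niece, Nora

*her* is a pronoun; Principle B requires it to be free in its binding domain — the matrix clause.
— Emma: subject of the clause headed by 'annoyed'; is c-commanded by the pronoun; coreference would bind this R-expression — blocked (Principle C).
— Freya: possessor inside the subject DP of the matrix clause; does not c-command the pronoun — Principle B does not apply; allowed.
— Freya's niece: subject of the matrix clause; c-commands the pronoun within its binding domain — blocked (Principle B).
— Nora: possessor inside the subject DP of the clause headed by 'insisted'; is c-commanded by the pronoun; coreference would bind this R-expression — blocked (Principle C).

Freya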